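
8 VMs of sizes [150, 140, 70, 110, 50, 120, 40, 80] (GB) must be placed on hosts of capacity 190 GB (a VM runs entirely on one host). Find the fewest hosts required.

Total = 150 + 140 + 120 + 110 + 80 + 70 + 50 + 40 = 760 GB.
Lower bound: ⌈760/190⌉ = 4 hosts.
A packing using 4 hosts:
  host 1: 150 + 40 = 190
  host 2: 140 + 50 = 190
  host 3: 120 + 70 = 190
  host 4: 110 + 80 = 190
This matches the lower bound, so 4 is optimal.

4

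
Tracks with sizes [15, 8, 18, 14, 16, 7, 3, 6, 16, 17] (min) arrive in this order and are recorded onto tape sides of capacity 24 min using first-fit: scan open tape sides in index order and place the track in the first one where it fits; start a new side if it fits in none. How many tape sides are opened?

  15 → side 1 (new)  [load 15/24]
  8 → side 1  [load 23/24]
  18 → side 2 (new)  [load 18/24]
  14 → side 3 (new)  [load 14/24]
  16 → side 4 (new)  [load 16/24]
  7 → side 3  [load 21/24]
  3 → side 2  [load 21/24]
  6 → side 4  [load 22/24]
  16 → side 5 (new)  [load 16/24]
  17 → side 6 (new)  [load 17/24]
6 tape sides opened.

6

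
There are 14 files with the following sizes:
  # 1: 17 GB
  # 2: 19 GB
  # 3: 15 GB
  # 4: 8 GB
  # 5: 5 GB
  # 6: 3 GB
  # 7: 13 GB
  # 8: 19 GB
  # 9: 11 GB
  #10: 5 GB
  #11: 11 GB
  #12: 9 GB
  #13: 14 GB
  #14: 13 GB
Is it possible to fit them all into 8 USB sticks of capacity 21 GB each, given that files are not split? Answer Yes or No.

Total = 162 GB; ⌈162/21⌉ = 8.
9 files each exceed half the capacity and cannot share a USB stick, forcing at least 9 USB sticks.
At least 9 USB sticks are required, but only 8 are allowed.

No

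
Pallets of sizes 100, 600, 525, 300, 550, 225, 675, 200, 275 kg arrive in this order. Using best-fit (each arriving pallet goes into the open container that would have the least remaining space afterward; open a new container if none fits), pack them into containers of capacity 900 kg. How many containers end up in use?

5

  100 → container 1 (new)  [load 100/900]
  600 → container 1  [load 700/900]
  525 → container 2 (new)  [load 525/900]
  300 → container 2  [load 825/900]
  550 → container 3 (new)  [load 550/900]
  225 → container 3  [load 775/900]
  675 → container 4 (new)  [load 675/900]
  200 → container 1  [load 900/900]
  275 → container 5 (new)  [load 275/900]
5 containers opened.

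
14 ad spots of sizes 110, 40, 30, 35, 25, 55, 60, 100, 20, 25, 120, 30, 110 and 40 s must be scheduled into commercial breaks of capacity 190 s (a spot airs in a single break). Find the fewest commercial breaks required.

5

Total = 120 + 110 + 110 + 100 + 60 + 55 + 40 + 40 + 35 + 30 + 30 + 25 + 25 + 20 = 800 s.
Lower bound: ⌈800/190⌉ = 5 commercial breaks.
A packing using 5 commercial breaks:
  break 1: 120 + 60 = 180
  break 2: 110 + 55 + 25 = 190
  break 3: 110 + 40 + 40 = 190
  break 4: 100 + 35 + 30 + 25 = 190
  break 5: 30 + 20 = 50
This matches the lower bound, so 5 is optimal.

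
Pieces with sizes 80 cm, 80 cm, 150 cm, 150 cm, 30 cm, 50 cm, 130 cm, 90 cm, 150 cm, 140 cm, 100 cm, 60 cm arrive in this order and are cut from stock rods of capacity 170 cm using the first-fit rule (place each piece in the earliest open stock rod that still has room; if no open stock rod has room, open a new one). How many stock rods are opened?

  80 → stock rod 1 (new)  [load 80/170]
  80 → stock rod 1  [load 160/170]
  150 → stock rod 2 (new)  [load 150/170]
  150 → stock rod 3 (new)  [load 150/170]
  30 → stock rod 4 (new)  [load 30/170]
  50 → stock rod 4  [load 80/170]
  130 → stock rod 5 (new)  [load 130/170]
  90 → stock rod 4  [load 170/170]
  150 → stock rod 6 (new)  [load 150/170]
  140 → stock rod 7 (new)  [load 140/170]
  100 → stock rod 8 (new)  [load 100/170]
  60 → stock rod 8  [load 160/170]
8 stock rods opened.

8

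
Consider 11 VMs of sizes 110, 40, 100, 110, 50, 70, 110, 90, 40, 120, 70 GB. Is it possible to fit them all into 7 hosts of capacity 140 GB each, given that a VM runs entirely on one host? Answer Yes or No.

Total = 910 GB; ⌈910/140⌉ = 7.
The bound of 7 does not rule out 7, but exhaustive search shows no assignment into 7 hosts of capacity 140 GB exists — the minimum is 8.

No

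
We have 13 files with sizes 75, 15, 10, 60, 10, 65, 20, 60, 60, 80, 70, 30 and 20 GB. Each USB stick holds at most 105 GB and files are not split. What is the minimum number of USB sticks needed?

Total = 80 + 75 + 70 + 65 + 60 + 60 + 60 + 30 + 20 + 20 + 15 + 10 + 10 = 575 GB.
Lower bound: ⌈575/105⌉ = 6 USB sticks.
Also, 7 files each exceed 105/2 GB, and no two of those can share a USB stick, so at least 7 USB sticks are needed.
A packing using 7 USB sticks:
  USB stick 1: 80 + 20 = 100
  USB stick 2: 75 + 30 = 105
  USB stick 3: 70 + 20 + 15 = 105
  USB stick 4: 65 + 10 + 10 = 85
  USB stick 5: 60 = 60
  USB stick 6: 60 = 60
  USB stick 7: 60 = 60
This matches the lower bound, so 7 is optimal.

7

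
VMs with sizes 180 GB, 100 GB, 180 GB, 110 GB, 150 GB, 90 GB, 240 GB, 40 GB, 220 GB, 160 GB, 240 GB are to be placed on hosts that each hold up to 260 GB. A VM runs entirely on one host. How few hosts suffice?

8

Total = 240 + 240 + 220 + 180 + 180 + 160 + 150 + 110 + 100 + 90 + 40 = 1710 GB.
Lower bound: ⌈1710/260⌉ = 7 hosts.
A packing using 8 hosts:
  host 1: 240 = 240
  host 2: 240 = 240
  host 3: 220 + 40 = 260
  host 4: 180 = 180
  host 5: 180 = 180
  host 6: 160 + 100 = 260
  host 7: 150 + 110 = 260
  host 8: 90 = 90
No arrangement into 7 hosts stays within capacity, so 8 is optimal.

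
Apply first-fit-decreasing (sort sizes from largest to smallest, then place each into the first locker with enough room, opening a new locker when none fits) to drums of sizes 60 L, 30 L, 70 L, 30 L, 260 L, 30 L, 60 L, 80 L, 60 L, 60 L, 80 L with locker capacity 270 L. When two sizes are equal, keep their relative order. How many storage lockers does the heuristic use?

4

Sorted descending: 260, 80, 80, 70, 60, 60, 60, 60, 30, 30, 30.
  260 → locker 1 (new)  [load 260/270]
  80 → locker 2 (new)  [load 80/270]
  80 → locker 2  [load 160/270]
  70 → locker 2  [load 230/270]
  60 → locker 3 (new)  [load 60/270]
  60 → locker 3  [load 120/270]
  60 → locker 3  [load 180/270]
  60 → locker 3  [load 240/270]
  30 → locker 2  [load 260/270]
  30 → locker 3  [load 270/270]
  30 → locker 4 (new)  [load 30/270]
4 storage lockers opened.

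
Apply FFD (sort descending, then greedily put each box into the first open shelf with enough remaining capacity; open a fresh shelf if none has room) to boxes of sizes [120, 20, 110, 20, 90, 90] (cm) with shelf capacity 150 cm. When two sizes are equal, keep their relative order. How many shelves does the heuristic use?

Sorted descending: 120, 110, 90, 90, 20, 20.
  120 → shelf 1 (new)  [load 120/150]
  110 → shelf 2 (new)  [load 110/150]
  90 → shelf 3 (new)  [load 90/150]
  90 → shelf 4 (new)  [load 90/150]
  20 → shelf 1  [load 140/150]
  20 → shelf 2  [load 130/150]
4 shelves opened.

4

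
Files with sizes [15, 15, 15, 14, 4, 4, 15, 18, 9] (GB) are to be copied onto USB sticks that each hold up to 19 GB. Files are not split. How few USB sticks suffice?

Total = 18 + 15 + 15 + 15 + 15 + 14 + 9 + 4 + 4 = 109 GB.
Lower bound: ⌈109/19⌉ = 6 USB sticks.
A packing using 7 USB sticks:
  USB stick 1: 18 = 18
  USB stick 2: 15 + 4 = 19
  USB stick 3: 15 + 4 = 19
  USB stick 4: 15 = 15
  USB stick 5: 15 = 15
  USB stick 6: 14 = 14
  USB stick 7: 9 = 9
No arrangement into 6 USB sticks stays within capacity, so 7 is optimal.

7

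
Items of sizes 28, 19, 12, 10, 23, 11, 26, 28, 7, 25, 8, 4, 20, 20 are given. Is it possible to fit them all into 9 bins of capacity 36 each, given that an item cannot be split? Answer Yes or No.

A valid assignment using 8 bins:
  bin 1: 28 + 8 = 36
  bin 2: 28 + 7 = 35
  bin 3: 26 + 10 = 36
  bin 4: 25 + 11 = 36
  bin 5: 23 + 12 = 35
  bin 6: 20 + 4 = 24
  bin 7: 20 = 20
  bin 8: 19 = 19
That uses only 8 ≤ 9, so 9 bins are enough.

Yes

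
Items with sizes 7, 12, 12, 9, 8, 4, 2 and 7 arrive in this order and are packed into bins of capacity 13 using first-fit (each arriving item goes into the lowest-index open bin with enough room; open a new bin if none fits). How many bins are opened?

6

  7 → bin 1 (new)  [load 7/13]
  12 → bin 2 (new)  [load 12/13]
  12 → bin 3 (new)  [load 12/13]
  9 → bin 4 (new)  [load 9/13]
  8 → bin 5 (new)  [load 8/13]
  4 → bin 1  [load 11/13]
  2 → bin 1  [load 13/13]
  7 → bin 6 (new)  [load 7/13]
6 bins opened.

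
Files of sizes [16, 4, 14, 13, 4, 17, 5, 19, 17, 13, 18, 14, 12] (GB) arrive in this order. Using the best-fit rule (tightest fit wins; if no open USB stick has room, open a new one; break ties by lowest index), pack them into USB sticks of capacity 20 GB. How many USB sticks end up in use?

  16 → USB stick 1 (new)  [load 16/20]
  4 → USB stick 1  [load 20/20]
  14 → USB stick 2 (new)  [load 14/20]
  13 → USB stick 3 (new)  [load 13/20]
  4 → USB stick 2  [load 18/20]
  17 → USB stick 4 (new)  [load 17/20]
  5 → USB stick 3  [load 18/20]
  19 → USB stick 5 (new)  [load 19/20]
  17 → USB stick 6 (new)  [load 17/20]
  13 → USB stick 7 (new)  [load 13/20]
  18 → USB stick 8 (new)  [load 18/20]
  14 → USB stick 9 (new)  [load 14/20]
  12 → USB stick 10 (new)  [load 12/20]
10 USB sticks opened.

10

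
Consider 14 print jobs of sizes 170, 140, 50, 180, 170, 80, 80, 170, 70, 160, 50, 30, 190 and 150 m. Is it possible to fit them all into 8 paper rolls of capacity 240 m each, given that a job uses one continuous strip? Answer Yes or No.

Yes

A valid assignment using 8 paper rolls:
  roll 1: 190 + 50 = 240
  roll 2: 180 + 50 = 230
  roll 3: 170 + 70 = 240
  roll 4: 170 + 30 = 200
  roll 5: 170 = 170
  roll 6: 160 + 80 = 240
  roll 7: 150 + 80 = 230
  roll 8: 140 = 140
Every load is within 240 m, so 8 paper rolls suffice.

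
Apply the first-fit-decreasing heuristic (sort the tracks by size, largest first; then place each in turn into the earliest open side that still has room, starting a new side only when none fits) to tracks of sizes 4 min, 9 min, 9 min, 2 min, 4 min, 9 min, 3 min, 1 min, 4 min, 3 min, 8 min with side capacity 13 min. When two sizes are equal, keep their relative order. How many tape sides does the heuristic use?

5

Sorted descending: 9, 9, 9, 8, 4, 4, 4, 3, 3, 2, 1.
  9 → side 1 (new)  [load 9/13]
  9 → side 2 (new)  [load 9/13]
  9 → side 3 (new)  [load 9/13]
  8 → side 4 (new)  [load 8/13]
  4 → side 1  [load 13/13]
  4 → side 2  [load 13/13]
  4 → side 3  [load 13/13]
  3 → side 4  [load 11/13]
  3 → side 5 (new)  [load 3/13]
  2 → side 4  [load 13/13]
  1 → side 5  [load 4/13]
5 tape sides opened.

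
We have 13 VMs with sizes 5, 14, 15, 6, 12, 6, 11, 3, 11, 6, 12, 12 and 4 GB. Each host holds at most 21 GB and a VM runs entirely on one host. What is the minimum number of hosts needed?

Total = 15 + 14 + 12 + 12 + 12 + 11 + 11 + 6 + 6 + 6 + 5 + 4 + 3 = 117 GB.
Lower bound: ⌈117/21⌉ = 6 hosts.
Also, 7 VMs each exceed 21/2 GB, and no two of those can share a host, so at least 7 hosts are needed.
A packing using 7 hosts:
  host 1: 15 + 6 = 21
  host 2: 14 + 6 = 20
  host 3: 12 + 6 + 3 = 21
  host 4: 12 + 5 + 4 = 21
  host 5: 12 = 12
  host 6: 11 = 11
  host 7: 11 = 11
This matches the lower bound, so 7 is optimal.

7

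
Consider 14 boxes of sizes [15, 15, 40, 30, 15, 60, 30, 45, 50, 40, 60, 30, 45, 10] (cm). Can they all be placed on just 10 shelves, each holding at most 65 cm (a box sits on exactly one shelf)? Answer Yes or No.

A valid assignment using 9 shelves:
  shelf 1: 60 = 60
  shelf 2: 60 = 60
  shelf 3: 50 + 15 = 65
  shelf 4: 45 + 15 = 60
  shelf 5: 45 + 15 = 60
  shelf 6: 40 + 10 = 50
  shelf 7: 40 = 40
  shelf 8: 30 + 30 = 60
  shelf 9: 30 = 30
That uses only 9 ≤ 10, so 10 shelves are enough.

Yes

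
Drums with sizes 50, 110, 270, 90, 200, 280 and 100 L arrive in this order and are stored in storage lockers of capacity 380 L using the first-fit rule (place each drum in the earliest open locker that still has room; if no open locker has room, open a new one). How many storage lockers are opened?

  50 → locker 1 (new)  [load 50/380]
  110 → locker 1  [load 160/380]
  270 → locker 2 (new)  [load 270/380]
  90 → locker 1  [load 250/380]
  200 → locker 3 (new)  [load 200/380]
  280 → locker 4 (new)  [load 280/380]
  100 → locker 1  [load 350/380]
4 storage lockers opened.

4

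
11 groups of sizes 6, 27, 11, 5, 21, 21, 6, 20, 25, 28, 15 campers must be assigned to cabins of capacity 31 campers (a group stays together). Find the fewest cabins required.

Total = 28 + 27 + 25 + 21 + 21 + 20 + 15 + 11 + 6 + 6 + 5 = 185 campers.
Lower bound: ⌈185/31⌉ = 6 cabins.
A packing using 7 cabins:
  cabin 1: 28 = 28
  cabin 2: 27 = 27
  cabin 3: 25 + 6 = 31
  cabin 4: 21 + 6 = 27
  cabin 5: 21 + 5 = 26
  cabin 6: 20 + 11 = 31
  cabin 7: 15 = 15
No arrangement into 6 cabins stays within capacity, so 7 is optimal.

7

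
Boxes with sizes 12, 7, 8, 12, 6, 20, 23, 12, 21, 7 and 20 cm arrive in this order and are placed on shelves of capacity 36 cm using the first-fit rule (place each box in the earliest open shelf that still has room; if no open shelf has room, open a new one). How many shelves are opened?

  12 → shelf 1 (new)  [load 12/36]
  7 → shelf 1  [load 19/36]
  8 → shelf 1  [load 27/36]
  12 → shelf 2 (new)  [load 12/36]
  6 → shelf 1  [load 33/36]
  20 → shelf 2  [load 32/36]
  23 → shelf 3 (new)  [load 23/36]
  12 → shelf 3  [load 35/36]
  21 → shelf 4 (new)  [load 21/36]
  7 → shelf 4  [load 28/36]
  20 → shelf 5 (new)  [load 20/36]
5 shelves opened.

5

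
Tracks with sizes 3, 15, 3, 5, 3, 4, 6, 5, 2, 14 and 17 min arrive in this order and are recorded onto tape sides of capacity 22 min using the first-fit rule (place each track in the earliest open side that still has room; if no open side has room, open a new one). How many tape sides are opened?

4

  3 → side 1 (new)  [load 3/22]
  15 → side 1  [load 18/22]
  3 → side 1  [load 21/22]
  5 → side 2 (new)  [load 5/22]
  3 → side 2  [load 8/22]
  4 → side 2  [load 12/22]
  6 → side 2  [load 18/22]
  5 → side 3 (new)  [load 5/22]
  2 → side 2  [load 20/22]
  14 → side 3  [load 19/22]
  17 → side 4 (new)  [load 17/22]
4 tape sides opened.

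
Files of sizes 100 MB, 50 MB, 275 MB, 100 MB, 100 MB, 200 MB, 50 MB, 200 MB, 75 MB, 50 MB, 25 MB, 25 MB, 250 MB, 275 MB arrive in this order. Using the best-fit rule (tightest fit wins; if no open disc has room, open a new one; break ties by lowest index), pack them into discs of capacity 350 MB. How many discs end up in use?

6

  100 → disc 1 (new)  [load 100/350]
  50 → disc 1  [load 150/350]
  275 → disc 2 (new)  [load 275/350]
  100 → disc 1  [load 250/350]
  100 → disc 1  [load 350/350]
  200 → disc 3 (new)  [load 200/350]
  50 → disc 2  [load 325/350]
  200 → disc 4 (new)  [load 200/350]
  75 → disc 3  [load 275/350]
  50 → disc 3  [load 325/350]
  25 → disc 2  [load 350/350]
  25 → disc 3  [load 350/350]
  250 → disc 5 (new)  [load 250/350]
  275 → disc 6 (new)  [load 275/350]
6 discs opened.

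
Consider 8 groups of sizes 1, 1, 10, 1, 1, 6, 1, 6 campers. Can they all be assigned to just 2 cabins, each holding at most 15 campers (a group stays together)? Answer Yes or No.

A valid assignment using 2 cabins:
  cabin 1: 10 + 1 + 1 + 1 + 1 + 1 = 15
  cabin 2: 6 + 6 = 12
Every load is within 15 campers, so 2 cabins suffice.

Yes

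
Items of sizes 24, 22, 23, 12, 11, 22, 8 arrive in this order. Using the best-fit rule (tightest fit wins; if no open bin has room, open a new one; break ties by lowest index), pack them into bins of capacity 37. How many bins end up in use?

  24 → bin 1 (new)  [load 24/37]
  22 → bin 2 (new)  [load 22/37]
  23 → bin 3 (new)  [load 23/37]
  12 → bin 1  [load 36/37]
  11 → bin 3  [load 34/37]
  22 → bin 4 (new)  [load 22/37]
  8 → bin 2  [load 30/37]
4 bins opened.

4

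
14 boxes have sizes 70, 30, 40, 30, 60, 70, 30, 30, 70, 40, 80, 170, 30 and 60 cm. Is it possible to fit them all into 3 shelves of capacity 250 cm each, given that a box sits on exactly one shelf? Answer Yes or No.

No

Total = 810 cm; ⌈810/250⌉ = 4.
At least 4 shelves are required, but only 3 are allowed.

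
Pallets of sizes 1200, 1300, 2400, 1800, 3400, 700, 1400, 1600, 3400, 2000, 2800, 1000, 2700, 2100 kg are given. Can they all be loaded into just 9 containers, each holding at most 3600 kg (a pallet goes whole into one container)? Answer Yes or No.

Yes

A valid assignment using 9 containers:
  container 1: 3400 = 3400
  container 2: 3400 = 3400
  container 3: 2800 + 700 = 3500
  container 4: 2700 = 2700
  container 5: 2400 + 1200 = 3600
  container 6: 2100 + 1400 = 3500
  container 7: 2000 + 1600 = 3600
  container 8: 1800 + 1300 = 3100
  container 9: 1000 = 1000
Every load is within 3600 kg, so 9 containers suffice.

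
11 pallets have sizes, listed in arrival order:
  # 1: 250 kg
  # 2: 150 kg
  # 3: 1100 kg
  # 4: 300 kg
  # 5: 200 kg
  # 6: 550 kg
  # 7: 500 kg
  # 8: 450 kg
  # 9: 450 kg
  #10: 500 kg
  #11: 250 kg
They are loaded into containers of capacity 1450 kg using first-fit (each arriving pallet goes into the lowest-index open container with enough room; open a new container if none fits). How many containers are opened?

4

  250 → container 1 (new)  [load 250/1450]
  150 → container 1  [load 400/1450]
  1100 → container 2 (new)  [load 1100/1450]
  300 → container 1  [load 700/1450]
  200 → container 1  [load 900/1450]
  550 → container 1  [load 1450/1450]
  500 → container 3 (new)  [load 500/1450]
  450 → container 3  [load 950/1450]
  450 → container 3  [load 1400/1450]
  500 → container 4 (new)  [load 500/1450]
  250 → container 2  [load 1350/1450]
4 containers opened.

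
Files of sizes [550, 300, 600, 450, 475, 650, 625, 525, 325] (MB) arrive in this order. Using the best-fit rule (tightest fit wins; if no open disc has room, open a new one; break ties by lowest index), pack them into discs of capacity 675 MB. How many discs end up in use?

  550 → disc 1 (new)  [load 550/675]
  300 → disc 2 (new)  [load 300/675]
  600 → disc 3 (new)  [load 600/675]
  450 → disc 4 (new)  [load 450/675]
  475 → disc 5 (new)  [load 475/675]
  650 → disc 6 (new)  [load 650/675]
  625 → disc 7 (new)  [load 625/675]
  525 → disc 8 (new)  [load 525/675]
  325 → disc 2  [load 625/675]
8 discs opened.

8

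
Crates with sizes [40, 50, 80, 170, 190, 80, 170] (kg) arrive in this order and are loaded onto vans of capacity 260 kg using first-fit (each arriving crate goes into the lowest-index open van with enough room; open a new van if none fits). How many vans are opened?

4

  40 → van 1 (new)  [load 40/260]
  50 → van 1  [load 90/260]
  80 → van 1  [load 170/260]
  170 → van 2 (new)  [load 170/260]
  190 → van 3 (new)  [load 190/260]
  80 → van 1  [load 250/260]
  170 → van 4 (new)  [load 170/260]
4 vans opened.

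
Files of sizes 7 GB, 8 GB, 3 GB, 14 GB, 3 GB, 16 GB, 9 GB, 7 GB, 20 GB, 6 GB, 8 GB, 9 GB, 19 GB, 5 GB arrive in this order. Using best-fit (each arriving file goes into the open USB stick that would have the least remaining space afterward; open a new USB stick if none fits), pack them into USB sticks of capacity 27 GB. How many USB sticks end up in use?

6

  7 → USB stick 1 (new)  [load 7/27]
  8 → USB stick 1  [load 15/27]
  3 → USB stick 1  [load 18/27]
  14 → USB stick 2 (new)  [load 14/27]
  3 → USB stick 1  [load 21/27]
  16 → USB stick 3 (new)  [load 16/27]
  9 → USB stick 3  [load 25/27]
  7 → USB stick 2  [load 21/27]
  20 → USB stick 4 (new)  [load 20/27]
  6 → USB stick 1  [load 27/27]
  8 → USB stick 5 (new)  [load 8/27]
  9 → USB stick 5  [load 17/27]
  19 → USB stick 6 (new)  [load 19/27]
  5 → USB stick 2  [load 26/27]
6 USB sticks opened.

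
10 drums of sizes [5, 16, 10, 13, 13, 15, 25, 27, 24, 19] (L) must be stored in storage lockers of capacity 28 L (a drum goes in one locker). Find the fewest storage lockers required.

Total = 27 + 25 + 24 + 19 + 16 + 15 + 13 + 13 + 10 + 5 = 167 L.
Lower bound: ⌈167/28⌉ = 6 storage lockers.
A packing using 7 storage lockers:
  locker 1: 27 = 27
  locker 2: 25 = 25
  locker 3: 24 = 24
  locker 4: 19 + 5 = 24
  locker 5: 16 + 10 = 26
  locker 6: 15 + 13 = 28
  locker 7: 13 = 13
No arrangement into 6 storage lockers stays within capacity, so 7 is optimal.

7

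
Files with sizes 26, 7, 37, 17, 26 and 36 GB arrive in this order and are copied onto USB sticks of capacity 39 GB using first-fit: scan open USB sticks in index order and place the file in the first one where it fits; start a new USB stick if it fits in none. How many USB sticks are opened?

  26 → USB stick 1 (new)  [load 26/39]
  7 → USB stick 1  [load 33/39]
  37 → USB stick 2 (new)  [load 37/39]
  17 → USB stick 3 (new)  [load 17/39]
  26 → USB stick 4 (new)  [load 26/39]
  36 → USB stick 5 (new)  [load 36/39]
5 USB sticks opened.

5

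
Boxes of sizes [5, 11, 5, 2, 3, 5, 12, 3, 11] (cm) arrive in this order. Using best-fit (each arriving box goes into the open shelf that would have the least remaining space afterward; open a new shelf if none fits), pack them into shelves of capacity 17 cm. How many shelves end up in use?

4

  5 → shelf 1 (new)  [load 5/17]
  11 → shelf 1  [load 16/17]
  5 → shelf 2 (new)  [load 5/17]
  2 → shelf 2  [load 7/17]
  3 → shelf 2  [load 10/17]
  5 → shelf 2  [load 15/17]
  12 → shelf 3 (new)  [load 12/17]
  3 → shelf 3  [load 15/17]
  11 → shelf 4 (new)  [load 11/17]
4 shelves opened.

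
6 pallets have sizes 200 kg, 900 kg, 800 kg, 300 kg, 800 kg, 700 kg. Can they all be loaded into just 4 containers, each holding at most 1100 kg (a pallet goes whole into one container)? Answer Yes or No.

Yes

A valid assignment using 4 containers:
  container 1: 900 + 200 = 1100
  container 2: 800 + 300 = 1100
  container 3: 800 = 800
  container 4: 700 = 700
Every load is within 1100 kg, so 4 containers suffice.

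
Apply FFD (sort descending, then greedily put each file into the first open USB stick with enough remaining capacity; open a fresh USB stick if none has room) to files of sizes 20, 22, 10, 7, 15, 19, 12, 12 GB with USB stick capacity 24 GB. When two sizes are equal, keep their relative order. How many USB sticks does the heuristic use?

6

Sorted descending: 22, 20, 19, 15, 12, 12, 10, 7.
  22 → USB stick 1 (new)  [load 22/24]
  20 → USB stick 2 (new)  [load 20/24]
  19 → USB stick 3 (new)  [load 19/24]
  15 → USB stick 4 (new)  [load 15/24]
  12 → USB stick 5 (new)  [load 12/24]
  12 → USB stick 5  [load 24/24]
  10 → USB stick 6 (new)  [load 10/24]
  7 → USB stick 4  [load 22/24]
6 USB sticks opened.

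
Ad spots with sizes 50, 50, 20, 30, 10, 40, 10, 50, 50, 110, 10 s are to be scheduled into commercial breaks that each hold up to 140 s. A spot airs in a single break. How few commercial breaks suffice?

Total = 110 + 50 + 50 + 50 + 50 + 40 + 30 + 20 + 10 + 10 + 10 = 430 s.
Lower bound: ⌈430/140⌉ = 4 commercial breaks.
A packing using 4 commercial breaks:
  break 1: 110 + 30 = 140
  break 2: 50 + 50 + 40 = 140
  break 3: 50 + 50 + 20 + 10 + 10 = 140
  break 4: 10 = 10
This matches the lower bound, so 4 is optimal.

4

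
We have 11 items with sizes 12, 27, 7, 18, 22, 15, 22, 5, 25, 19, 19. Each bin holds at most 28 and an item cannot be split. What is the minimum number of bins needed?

8

Total = 27 + 25 + 22 + 22 + 19 + 19 + 18 + 15 + 12 + 7 + 5 = 191.
Lower bound: ⌈191/28⌉ = 7 bins.
Also, 8 items each exceed 14, and no two of those can share a bin, so at least 8 bins are needed.
A packing using 8 bins:
  bin 1: 27 = 27
  bin 2: 25 = 25
  bin 3: 22 + 5 = 27
  bin 4: 22 = 22
  bin 5: 19 + 7 = 26
  bin 6: 19 = 19
  bin 7: 18 = 18
  bin 8: 15 + 12 = 27
This matches the lower bound, so 8 is optimal.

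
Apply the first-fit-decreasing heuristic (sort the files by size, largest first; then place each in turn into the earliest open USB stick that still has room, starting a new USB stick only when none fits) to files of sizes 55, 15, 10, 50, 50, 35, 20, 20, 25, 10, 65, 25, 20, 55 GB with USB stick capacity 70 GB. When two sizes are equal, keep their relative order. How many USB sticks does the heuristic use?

Sorted descending: 65, 55, 55, 50, 50, 35, 25, 25, 20, 20, 20, 15, 10, 10.
  65 → USB stick 1 (new)  [load 65/70]
  55 → USB stick 2 (new)  [load 55/70]
  55 → USB stick 3 (new)  [load 55/70]
  50 → USB stick 4 (new)  [load 50/70]
  50 → USB stick 5 (new)  [load 50/70]
  35 → USB stick 6 (new)  [load 35/70]
  25 → USB stick 6  [load 60/70]
  25 → USB stick 7 (new)  [load 25/70]
  20 → USB stick 4  [load 70/70]
  20 → USB stick 5  [load 70/70]
  20 → USB stick 7  [load 45/70]
  15 → USB stick 2  [load 70/70]
  10 → USB stick 3  [load 65/70]
  10 → USB stick 6  [load 70/70]
7 USB sticks opened.

7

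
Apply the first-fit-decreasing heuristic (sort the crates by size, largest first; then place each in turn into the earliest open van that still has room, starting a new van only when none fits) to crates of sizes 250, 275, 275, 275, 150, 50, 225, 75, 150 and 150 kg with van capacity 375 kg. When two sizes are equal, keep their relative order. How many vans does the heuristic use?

Sorted descending: 275, 275, 275, 250, 225, 150, 150, 150, 75, 50.
  275 → van 1 (new)  [load 275/375]
  275 → van 2 (new)  [load 275/375]
  275 → van 3 (new)  [load 275/375]
  250 → van 4 (new)  [load 250/375]
  225 → van 5 (new)  [load 225/375]
  150 → van 5  [load 375/375]
  150 → van 6 (new)  [load 150/375]
  150 → van 6  [load 300/375]
  75 → van 1  [load 350/375]
  50 → van 2  [load 325/375]
6 vans opened.

6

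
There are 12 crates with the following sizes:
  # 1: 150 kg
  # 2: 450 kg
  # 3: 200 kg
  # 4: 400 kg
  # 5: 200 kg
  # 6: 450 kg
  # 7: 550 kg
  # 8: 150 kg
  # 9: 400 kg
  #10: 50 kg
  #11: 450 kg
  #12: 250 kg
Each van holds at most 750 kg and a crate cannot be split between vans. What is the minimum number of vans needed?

Total = 550 + 450 + 450 + 450 + 400 + 400 + 250 + 200 + 200 + 150 + 150 + 50 = 3700 kg.
Lower bound: ⌈3700/750⌉ = 5 vans.
Also, 6 crates each exceed 375 kg, and no two of those can share a van, so at least 6 vans are needed.
A packing using 6 vans:
  van 1: 550 + 200 = 750
  van 2: 450 + 250 + 50 = 750
  van 3: 450 + 200 = 650
  van 4: 450 + 150 + 150 = 750
  van 5: 400 = 400
  van 6: 400 = 400
This matches the lower bound, so 6 is optimal.

6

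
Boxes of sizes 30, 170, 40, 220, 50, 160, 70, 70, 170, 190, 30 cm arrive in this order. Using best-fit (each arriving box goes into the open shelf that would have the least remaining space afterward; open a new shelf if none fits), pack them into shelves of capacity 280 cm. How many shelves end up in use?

  30 → shelf 1 (new)  [load 30/280]
  170 → shelf 1  [load 200/280]
  40 → shelf 1  [load 240/280]
  220 → shelf 2 (new)  [load 220/280]
  50 → shelf 2  [load 270/280]
  160 → shelf 3 (new)  [load 160/280]
  70 → shelf 3  [load 230/280]
  70 → shelf 4 (new)  [load 70/280]
  170 → shelf 4  [load 240/280]
  190 → shelf 5 (new)  [load 190/280]
  30 → shelf 1  [load 270/280]
5 shelves opened.

5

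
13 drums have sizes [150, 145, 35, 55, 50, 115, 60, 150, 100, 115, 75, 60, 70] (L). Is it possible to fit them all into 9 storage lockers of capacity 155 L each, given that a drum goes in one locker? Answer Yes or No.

Yes

A valid assignment using 9 storage lockers:
  locker 1: 150 = 150
  locker 2: 150 = 150
  locker 3: 145 = 145
  locker 4: 115 + 35 = 150
  locker 5: 115 = 115
  locker 6: 100 + 55 = 155
  locker 7: 75 + 70 = 145
  locker 8: 60 + 60 = 120
  locker 9: 50 = 50
Every load is within 155 L, so 9 storage lockers suffice.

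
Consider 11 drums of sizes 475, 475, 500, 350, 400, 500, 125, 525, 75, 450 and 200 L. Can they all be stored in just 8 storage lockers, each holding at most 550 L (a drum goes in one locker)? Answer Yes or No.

A valid assignment using 8 storage lockers:
  locker 1: 525 = 525
  locker 2: 500 = 500
  locker 3: 500 = 500
  locker 4: 475 + 75 = 550
  locker 5: 475 = 475
  locker 6: 450 = 450
  locker 7: 400 + 125 = 525
  locker 8: 350 + 200 = 550
Every load is within 550 L, so 8 storage lockers suffice.

Yes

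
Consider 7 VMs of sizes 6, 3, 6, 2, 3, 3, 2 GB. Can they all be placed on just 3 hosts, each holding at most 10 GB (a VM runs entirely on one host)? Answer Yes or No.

A valid assignment using 3 hosts:
  host 1: 6 + 3 = 9
  host 2: 6 + 3 = 9
  host 3: 3 + 2 + 2 = 7
Every load is within 10 GB, so 3 hosts suffice.

Yes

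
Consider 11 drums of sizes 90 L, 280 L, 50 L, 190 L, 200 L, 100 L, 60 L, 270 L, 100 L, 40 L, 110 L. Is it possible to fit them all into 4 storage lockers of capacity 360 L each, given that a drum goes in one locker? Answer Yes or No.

Total = 1490 L; ⌈1490/360⌉ = 5.
At least 5 storage lockers are required, but only 4 are allowed.

No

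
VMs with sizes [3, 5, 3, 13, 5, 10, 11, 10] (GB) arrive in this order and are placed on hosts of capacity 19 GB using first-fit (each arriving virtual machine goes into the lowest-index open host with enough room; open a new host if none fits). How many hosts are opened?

  3 → host 1 (new)  [load 3/19]
  5 → host 1  [load 8/19]
  3 → host 1  [load 11/19]
  13 → host 2 (new)  [load 13/19]
  5 → host 1  [load 16/19]
  10 → host 3 (new)  [load 10/19]
  11 → host 4 (new)  [load 11/19]
  10 → host 5 (new)  [load 10/19]
5 hosts opened.

5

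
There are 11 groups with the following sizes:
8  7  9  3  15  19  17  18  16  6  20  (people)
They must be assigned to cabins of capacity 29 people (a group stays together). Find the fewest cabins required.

6

Total = 20 + 19 + 18 + 17 + 16 + 15 + 9 + 8 + 7 + 6 + 3 = 138 people.
Lower bound: ⌈138/29⌉ = 5 cabins.
Also, 6 groups each exceed 29/2 people, and no two of those can share a cabin, so at least 6 cabins are needed.
A packing using 6 cabins:
  cabin 1: 20 + 9 = 29
  cabin 2: 19 + 8 = 27
  cabin 3: 18 + 7 + 3 = 28
  cabin 4: 17 + 6 = 23
  cabin 5: 16 = 16
  cabin 6: 15 = 15
This matches the lower bound, so 6 is optimal.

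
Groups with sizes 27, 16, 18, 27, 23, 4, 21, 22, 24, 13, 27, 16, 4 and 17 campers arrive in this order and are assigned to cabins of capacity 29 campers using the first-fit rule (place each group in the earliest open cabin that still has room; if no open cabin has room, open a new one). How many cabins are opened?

  27 → cabin 1 (new)  [load 27/29]
  16 → cabin 2 (new)  [load 16/29]
  18 → cabin 3 (new)  [load 18/29]
  27 → cabin 4 (new)  [load 27/29]
  23 → cabin 5 (new)  [load 23/29]
  4 → cabin 2  [load 20/29]
  21 → cabin 6 (new)  [load 21/29]
  22 → cabin 7 (new)  [load 22/29]
  24 → cabin 8 (new)  [load 24/29]
  13 → cabin 9 (new)  [load 13/29]
  27 → cabin 10 (new)  [load 27/29]
  16 → cabin 9  [load 29/29]
  4 → cabin 2  [load 24/29]
  17 → cabin 11 (new)  [load 17/29]
11 cabins opened.

11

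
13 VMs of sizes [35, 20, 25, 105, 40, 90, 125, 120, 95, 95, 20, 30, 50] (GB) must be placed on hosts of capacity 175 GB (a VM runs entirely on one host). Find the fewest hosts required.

Total = 125 + 120 + 105 + 95 + 95 + 90 + 50 + 40 + 35 + 30 + 25 + 20 + 20 = 850 GB.
Lower bound: ⌈850/175⌉ = 5 hosts.
Also, 6 VMs each exceed 175/2 GB, and no two of those can share a host, so at least 6 hosts are needed.
A packing using 6 hosts:
  host 1: 125 + 50 = 175
  host 2: 120 + 40 = 160
  host 3: 105 + 35 + 30 = 170
  host 4: 95 + 25 + 20 + 20 = 160
  host 5: 95 = 95
  host 6: 90 = 90
This matches the lower bound, so 6 is optimal.

6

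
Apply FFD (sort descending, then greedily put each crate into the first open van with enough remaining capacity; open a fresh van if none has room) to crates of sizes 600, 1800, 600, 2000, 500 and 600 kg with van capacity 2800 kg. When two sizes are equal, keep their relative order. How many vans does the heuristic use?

Sorted descending: 2000, 1800, 600, 600, 600, 500.
  2000 → van 1 (new)  [load 2000/2800]
  1800 → van 2 (new)  [load 1800/2800]
  600 → van 1  [load 2600/2800]
  600 → van 2  [load 2400/2800]
  600 → van 3 (new)  [load 600/2800]
  500 → van 3  [load 1100/2800]
3 vans opened.

3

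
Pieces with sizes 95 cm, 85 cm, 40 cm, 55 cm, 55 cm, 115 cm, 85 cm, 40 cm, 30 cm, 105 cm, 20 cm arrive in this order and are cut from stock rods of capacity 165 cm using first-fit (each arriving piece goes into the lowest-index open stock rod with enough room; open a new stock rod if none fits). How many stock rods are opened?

5

  95 → stock rod 1 (new)  [load 95/165]
  85 → stock rod 2 (new)  [load 85/165]
  40 → stock rod 1  [load 135/165]
  55 → stock rod 2  [load 140/165]
  55 → stock rod 3 (new)  [load 55/165]
  115 → stock rod 4 (new)  [load 115/165]
  85 → stock rod 3  [load 140/165]
  40 → stock rod 4  [load 155/165]
  30 → stock rod 1  [load 165/165]
  105 → stock rod 5 (new)  [load 105/165]
  20 → stock rod 2  [load 160/165]
5 stock rods opened.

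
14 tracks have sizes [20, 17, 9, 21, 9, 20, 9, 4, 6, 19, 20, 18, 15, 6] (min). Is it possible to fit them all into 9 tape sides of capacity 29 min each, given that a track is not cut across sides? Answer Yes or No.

A valid assignment using 8 tape sides:
  side 1: 21 + 6 = 27
  side 2: 20 + 9 = 29
  side 3: 20 + 9 = 29
  side 4: 20 + 9 = 29
  side 5: 19 + 6 + 4 = 29
  side 6: 18 = 18
  side 7: 17 = 17
  side 8: 15 = 15
That uses only 8 ≤ 9, so 9 tape sides are enough.

Yes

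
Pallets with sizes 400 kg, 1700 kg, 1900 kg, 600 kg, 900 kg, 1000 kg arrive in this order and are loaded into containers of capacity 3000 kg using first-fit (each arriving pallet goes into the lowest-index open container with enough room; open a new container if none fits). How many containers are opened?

3

  400 → container 1 (new)  [load 400/3000]
  1700 → container 1  [load 2100/3000]
  1900 → container 2 (new)  [load 1900/3000]
  600 → container 1  [load 2700/3000]
  900 → container 2  [load 2800/3000]
  1000 → container 3 (new)  [load 1000/3000]
3 containers opened.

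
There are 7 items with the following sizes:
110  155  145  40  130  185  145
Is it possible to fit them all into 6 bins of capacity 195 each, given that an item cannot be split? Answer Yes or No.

A valid assignment using 6 bins:
  bin 1: 185 = 185
  bin 2: 155 + 40 = 195
  bin 3: 145 = 145
  bin 4: 145 = 145
  bin 5: 130 = 130
  bin 6: 110 = 110
Every load is within 195, so 6 bins suffice.

Yes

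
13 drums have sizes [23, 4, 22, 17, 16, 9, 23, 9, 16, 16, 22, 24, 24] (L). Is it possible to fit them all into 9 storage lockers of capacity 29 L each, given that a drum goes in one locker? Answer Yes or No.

No

Total = 225 L; ⌈225/29⌉ = 8.
10 drums each exceed half the capacity and cannot share a locker, forcing at least 10 storage lockers.
At least 10 storage lockers are required, but only 9 are allowed.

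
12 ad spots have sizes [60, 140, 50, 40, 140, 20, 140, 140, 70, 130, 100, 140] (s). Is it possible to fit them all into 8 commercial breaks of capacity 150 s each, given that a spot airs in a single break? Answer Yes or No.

No

Total = 1170 s; ⌈1170/150⌉ = 8.
The bound of 8 does not rule out 8, but exhaustive search shows no assignment into 8 commercial breaks of capacity 150 s exists — the minimum is 9.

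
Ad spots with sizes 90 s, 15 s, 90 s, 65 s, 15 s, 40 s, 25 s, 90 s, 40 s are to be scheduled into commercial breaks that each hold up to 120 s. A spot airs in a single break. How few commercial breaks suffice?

5

Total = 90 + 90 + 90 + 65 + 40 + 40 + 25 + 15 + 15 = 470 s.
Lower bound: ⌈470/120⌉ = 4 commercial breaks.
A packing using 5 commercial breaks:
  break 1: 90 + 25 = 115
  break 2: 90 + 15 + 15 = 120
  break 3: 90 = 90
  break 4: 65 + 40 = 105
  break 5: 40 = 40
No arrangement into 4 commercial breaks stays within capacity, so 5 is optimal.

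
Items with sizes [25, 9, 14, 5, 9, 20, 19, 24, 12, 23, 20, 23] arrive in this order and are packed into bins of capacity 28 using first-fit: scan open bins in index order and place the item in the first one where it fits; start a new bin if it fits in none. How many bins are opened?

9

  25 → bin 1 (new)  [load 25/28]
  9 → bin 2 (new)  [load 9/28]
  14 → bin 2  [load 23/28]
  5 → bin 2  [load 28/28]
  9 → bin 3 (new)  [load 9/28]
  20 → bin 4 (new)  [load 20/28]
  19 → bin 3  [load 28/28]
  24 → bin 5 (new)  [load 24/28]
  12 → bin 6 (new)  [load 12/28]
  23 → bin 7 (new)  [load 23/28]
  20 → bin 8 (new)  [load 20/28]
  23 → bin 9 (new)  [load 23/28]
9 bins opened.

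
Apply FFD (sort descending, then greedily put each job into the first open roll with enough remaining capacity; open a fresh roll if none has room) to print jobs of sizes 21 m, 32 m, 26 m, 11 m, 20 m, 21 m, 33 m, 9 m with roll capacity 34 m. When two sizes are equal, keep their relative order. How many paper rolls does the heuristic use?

6

Sorted descending: 33, 32, 26, 21, 21, 20, 11, 9.
  33 → roll 1 (new)  [load 33/34]
  32 → roll 2 (new)  [load 32/34]
  26 → roll 3 (new)  [load 26/34]
  21 → roll 4 (new)  [load 21/34]
  21 → roll 5 (new)  [load 21/34]
  20 → roll 6 (new)  [load 20/34]
  11 → roll 4  [load 32/34]
  9 → roll 5  [load 30/34]
6 paper rolls opened.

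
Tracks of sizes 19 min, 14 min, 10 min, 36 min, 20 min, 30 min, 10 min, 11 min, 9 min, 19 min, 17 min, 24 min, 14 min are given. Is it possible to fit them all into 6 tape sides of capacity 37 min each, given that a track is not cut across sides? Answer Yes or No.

No

Total = 233 min; ⌈233/37⌉ = 7.
At least 7 tape sides are required, but only 6 are allowed.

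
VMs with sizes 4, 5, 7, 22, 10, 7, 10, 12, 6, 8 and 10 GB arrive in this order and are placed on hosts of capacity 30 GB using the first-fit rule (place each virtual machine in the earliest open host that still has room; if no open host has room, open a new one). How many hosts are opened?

  4 → host 1 (new)  [load 4/30]
  5 → host 1  [load 9/30]
  7 → host 1  [load 16/30]
  22 → host 2 (new)  [load 22/30]
  10 → host 1  [load 26/30]
  7 → host 2  [load 29/30]
  10 → host 3 (new)  [load 10/30]
  12 → host 3  [load 22/30]
  6 → host 3  [load 28/30]
  8 → host 4 (new)  [load 8/30]
  10 → host 4  [load 18/30]
4 hosts opened.

4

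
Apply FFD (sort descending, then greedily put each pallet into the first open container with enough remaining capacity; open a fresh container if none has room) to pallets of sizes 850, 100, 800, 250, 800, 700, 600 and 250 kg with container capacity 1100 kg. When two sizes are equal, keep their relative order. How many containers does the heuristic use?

5

Sorted descending: 850, 800, 800, 700, 600, 250, 250, 100.
  850 → container 1 (new)  [load 850/1100]
  800 → container 2 (new)  [load 800/1100]
  800 → container 3 (new)  [load 800/1100]
  700 → container 4 (new)  [load 700/1100]
  600 → container 5 (new)  [load 600/1100]
  250 → container 1  [load 1100/1100]
  250 → container 2  [load 1050/1100]
  100 → container 3  [load 900/1100]
5 containers opened.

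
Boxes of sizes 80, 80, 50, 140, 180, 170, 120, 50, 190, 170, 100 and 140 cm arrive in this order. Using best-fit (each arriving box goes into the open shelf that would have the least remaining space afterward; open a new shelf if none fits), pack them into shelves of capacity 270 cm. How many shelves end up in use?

  80 → shelf 1 (new)  [load 80/270]
  80 → shelf 1  [load 160/270]
  50 → shelf 1  [load 210/270]
  140 → shelf 2 (new)  [load 140/270]
  180 → shelf 3 (new)  [load 180/270]
  170 → shelf 4 (new)  [load 170/270]
  120 → shelf 2  [load 260/270]
  50 → shelf 1  [load 260/270]
  190 → shelf 5 (new)  [load 190/270]
  170 → shelf 6 (new)  [load 170/270]
  100 → shelf 4  [load 270/270]
  140 → shelf 7 (new)  [load 140/270]
7 shelves opened.

7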